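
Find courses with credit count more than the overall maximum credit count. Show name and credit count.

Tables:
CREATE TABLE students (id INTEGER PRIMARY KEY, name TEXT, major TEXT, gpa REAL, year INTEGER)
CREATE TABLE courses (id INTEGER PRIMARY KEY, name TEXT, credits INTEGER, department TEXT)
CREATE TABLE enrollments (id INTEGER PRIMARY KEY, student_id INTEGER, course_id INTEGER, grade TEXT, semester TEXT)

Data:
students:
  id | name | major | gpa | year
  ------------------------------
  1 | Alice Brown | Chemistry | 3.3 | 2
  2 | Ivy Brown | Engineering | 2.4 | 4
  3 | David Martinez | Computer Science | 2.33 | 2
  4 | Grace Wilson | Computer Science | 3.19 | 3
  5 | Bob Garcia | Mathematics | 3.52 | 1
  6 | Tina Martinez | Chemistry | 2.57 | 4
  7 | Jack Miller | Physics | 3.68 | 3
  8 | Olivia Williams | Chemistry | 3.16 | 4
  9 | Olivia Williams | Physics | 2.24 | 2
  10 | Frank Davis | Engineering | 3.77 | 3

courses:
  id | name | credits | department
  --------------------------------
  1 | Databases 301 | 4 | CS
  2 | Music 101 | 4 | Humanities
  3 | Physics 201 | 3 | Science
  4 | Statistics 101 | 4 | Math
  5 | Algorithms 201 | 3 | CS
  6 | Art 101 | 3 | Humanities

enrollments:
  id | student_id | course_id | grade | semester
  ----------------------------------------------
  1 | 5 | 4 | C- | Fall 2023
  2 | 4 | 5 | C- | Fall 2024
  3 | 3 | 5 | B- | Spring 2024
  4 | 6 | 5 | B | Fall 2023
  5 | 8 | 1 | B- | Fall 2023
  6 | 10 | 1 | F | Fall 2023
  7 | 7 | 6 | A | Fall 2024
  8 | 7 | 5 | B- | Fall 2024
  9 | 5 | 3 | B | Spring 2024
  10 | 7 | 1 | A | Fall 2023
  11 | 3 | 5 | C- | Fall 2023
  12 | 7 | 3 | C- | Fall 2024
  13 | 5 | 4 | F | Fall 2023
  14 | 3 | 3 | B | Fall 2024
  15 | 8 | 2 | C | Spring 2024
SELECT name, credits FROM courses WHERE credits > (SELECT MAX(credits) FROM courses)

Execution result:
(no rows)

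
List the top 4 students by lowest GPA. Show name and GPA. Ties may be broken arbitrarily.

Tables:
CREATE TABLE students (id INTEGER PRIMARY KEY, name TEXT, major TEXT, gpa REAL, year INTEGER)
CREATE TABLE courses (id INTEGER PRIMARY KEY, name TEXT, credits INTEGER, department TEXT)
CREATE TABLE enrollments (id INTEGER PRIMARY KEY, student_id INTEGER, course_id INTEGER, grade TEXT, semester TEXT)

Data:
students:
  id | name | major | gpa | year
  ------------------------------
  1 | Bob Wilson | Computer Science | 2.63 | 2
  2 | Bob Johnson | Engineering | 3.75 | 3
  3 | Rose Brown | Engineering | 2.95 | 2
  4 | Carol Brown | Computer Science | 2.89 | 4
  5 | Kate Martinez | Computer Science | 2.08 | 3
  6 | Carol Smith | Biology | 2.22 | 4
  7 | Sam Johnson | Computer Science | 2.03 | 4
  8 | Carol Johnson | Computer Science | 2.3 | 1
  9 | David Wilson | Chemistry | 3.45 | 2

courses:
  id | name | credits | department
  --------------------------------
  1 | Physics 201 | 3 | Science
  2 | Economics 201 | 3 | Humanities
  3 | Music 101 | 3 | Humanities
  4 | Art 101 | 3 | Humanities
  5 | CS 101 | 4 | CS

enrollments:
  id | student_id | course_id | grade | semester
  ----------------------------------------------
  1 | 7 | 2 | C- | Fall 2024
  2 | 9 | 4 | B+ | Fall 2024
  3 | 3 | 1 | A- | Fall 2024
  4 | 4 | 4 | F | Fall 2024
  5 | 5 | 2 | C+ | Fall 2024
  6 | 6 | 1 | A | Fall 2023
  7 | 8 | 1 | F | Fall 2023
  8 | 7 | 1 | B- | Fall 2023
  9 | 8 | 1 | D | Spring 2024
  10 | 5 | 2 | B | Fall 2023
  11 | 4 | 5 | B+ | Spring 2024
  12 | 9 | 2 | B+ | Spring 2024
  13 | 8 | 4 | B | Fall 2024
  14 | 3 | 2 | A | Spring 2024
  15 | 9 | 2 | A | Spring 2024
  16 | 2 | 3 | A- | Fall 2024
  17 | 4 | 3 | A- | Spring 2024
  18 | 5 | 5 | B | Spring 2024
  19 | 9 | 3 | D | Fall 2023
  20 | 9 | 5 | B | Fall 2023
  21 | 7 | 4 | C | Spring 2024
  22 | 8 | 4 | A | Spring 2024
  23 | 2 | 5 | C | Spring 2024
SELECT name, gpa FROM students ORDER BY gpa ASC LIMIT 4

Execution result:
name | gpa
Sam Johnson | 2.03
Kate Martinez | 2.08
Carol Smith | 2.22
Carol Johnson | 2.30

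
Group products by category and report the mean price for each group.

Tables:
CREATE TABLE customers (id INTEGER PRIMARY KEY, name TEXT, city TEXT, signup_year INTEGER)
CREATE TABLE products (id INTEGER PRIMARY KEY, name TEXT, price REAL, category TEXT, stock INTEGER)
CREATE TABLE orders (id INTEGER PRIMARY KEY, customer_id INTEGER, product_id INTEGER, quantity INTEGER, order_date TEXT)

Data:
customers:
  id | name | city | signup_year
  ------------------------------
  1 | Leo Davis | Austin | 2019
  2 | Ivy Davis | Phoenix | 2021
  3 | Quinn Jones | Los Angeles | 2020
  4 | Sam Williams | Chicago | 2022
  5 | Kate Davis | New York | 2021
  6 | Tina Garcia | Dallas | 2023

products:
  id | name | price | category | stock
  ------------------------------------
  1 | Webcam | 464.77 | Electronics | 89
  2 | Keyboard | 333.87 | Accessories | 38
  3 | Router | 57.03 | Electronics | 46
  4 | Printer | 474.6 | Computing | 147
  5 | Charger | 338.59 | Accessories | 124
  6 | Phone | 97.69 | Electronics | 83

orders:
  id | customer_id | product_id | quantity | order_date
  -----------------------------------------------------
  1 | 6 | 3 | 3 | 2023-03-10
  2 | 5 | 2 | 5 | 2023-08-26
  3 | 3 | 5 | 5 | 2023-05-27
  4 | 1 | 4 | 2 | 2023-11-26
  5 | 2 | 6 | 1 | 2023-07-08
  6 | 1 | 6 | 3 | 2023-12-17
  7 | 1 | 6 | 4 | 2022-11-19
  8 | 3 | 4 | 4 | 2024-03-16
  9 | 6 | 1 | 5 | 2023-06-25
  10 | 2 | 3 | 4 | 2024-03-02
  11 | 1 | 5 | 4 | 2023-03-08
SELECT category, AVG(price) AS avg_price FROM products GROUP BY category

Execution result:
category | avg_price
Accessories | 336.23
Computing | 474.60
Electronics | 206.50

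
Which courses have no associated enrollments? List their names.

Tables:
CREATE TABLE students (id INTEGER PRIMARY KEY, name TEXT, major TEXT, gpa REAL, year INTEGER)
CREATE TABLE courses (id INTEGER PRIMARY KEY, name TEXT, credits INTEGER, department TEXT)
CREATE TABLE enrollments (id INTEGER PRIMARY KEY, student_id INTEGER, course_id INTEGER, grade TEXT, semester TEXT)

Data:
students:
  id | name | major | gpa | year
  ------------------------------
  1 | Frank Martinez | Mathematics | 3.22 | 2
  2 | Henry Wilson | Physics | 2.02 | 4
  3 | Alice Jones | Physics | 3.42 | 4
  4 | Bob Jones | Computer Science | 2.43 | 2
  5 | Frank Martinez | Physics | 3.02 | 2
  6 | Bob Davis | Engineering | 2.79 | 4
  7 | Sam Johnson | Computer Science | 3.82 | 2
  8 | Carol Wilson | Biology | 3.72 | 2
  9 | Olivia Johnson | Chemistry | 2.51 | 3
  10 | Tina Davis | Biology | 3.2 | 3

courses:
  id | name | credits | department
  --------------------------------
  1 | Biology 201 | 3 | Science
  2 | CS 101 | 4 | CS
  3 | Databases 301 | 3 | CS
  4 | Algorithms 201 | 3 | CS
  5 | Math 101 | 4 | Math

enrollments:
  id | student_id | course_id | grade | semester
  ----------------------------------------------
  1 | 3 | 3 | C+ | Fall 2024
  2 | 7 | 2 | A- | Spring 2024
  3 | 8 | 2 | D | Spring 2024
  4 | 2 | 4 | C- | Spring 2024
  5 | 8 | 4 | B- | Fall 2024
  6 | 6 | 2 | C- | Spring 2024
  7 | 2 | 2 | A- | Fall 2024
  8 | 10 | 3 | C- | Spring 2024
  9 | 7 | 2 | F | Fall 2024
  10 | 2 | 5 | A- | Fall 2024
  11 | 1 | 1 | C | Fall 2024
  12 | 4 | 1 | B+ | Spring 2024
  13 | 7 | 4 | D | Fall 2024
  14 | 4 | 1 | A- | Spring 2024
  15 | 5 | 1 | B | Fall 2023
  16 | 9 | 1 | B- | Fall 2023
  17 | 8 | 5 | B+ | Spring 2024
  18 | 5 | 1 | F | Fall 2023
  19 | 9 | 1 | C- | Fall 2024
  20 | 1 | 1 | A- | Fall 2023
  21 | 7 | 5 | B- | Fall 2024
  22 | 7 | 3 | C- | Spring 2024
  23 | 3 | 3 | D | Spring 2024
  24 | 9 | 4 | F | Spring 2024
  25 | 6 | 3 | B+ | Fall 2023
SELECT p.name FROM courses p LEFT JOIN enrollments c ON c.course_id = p.id WHERE c.id IS NULL

Execution result:
(no rows)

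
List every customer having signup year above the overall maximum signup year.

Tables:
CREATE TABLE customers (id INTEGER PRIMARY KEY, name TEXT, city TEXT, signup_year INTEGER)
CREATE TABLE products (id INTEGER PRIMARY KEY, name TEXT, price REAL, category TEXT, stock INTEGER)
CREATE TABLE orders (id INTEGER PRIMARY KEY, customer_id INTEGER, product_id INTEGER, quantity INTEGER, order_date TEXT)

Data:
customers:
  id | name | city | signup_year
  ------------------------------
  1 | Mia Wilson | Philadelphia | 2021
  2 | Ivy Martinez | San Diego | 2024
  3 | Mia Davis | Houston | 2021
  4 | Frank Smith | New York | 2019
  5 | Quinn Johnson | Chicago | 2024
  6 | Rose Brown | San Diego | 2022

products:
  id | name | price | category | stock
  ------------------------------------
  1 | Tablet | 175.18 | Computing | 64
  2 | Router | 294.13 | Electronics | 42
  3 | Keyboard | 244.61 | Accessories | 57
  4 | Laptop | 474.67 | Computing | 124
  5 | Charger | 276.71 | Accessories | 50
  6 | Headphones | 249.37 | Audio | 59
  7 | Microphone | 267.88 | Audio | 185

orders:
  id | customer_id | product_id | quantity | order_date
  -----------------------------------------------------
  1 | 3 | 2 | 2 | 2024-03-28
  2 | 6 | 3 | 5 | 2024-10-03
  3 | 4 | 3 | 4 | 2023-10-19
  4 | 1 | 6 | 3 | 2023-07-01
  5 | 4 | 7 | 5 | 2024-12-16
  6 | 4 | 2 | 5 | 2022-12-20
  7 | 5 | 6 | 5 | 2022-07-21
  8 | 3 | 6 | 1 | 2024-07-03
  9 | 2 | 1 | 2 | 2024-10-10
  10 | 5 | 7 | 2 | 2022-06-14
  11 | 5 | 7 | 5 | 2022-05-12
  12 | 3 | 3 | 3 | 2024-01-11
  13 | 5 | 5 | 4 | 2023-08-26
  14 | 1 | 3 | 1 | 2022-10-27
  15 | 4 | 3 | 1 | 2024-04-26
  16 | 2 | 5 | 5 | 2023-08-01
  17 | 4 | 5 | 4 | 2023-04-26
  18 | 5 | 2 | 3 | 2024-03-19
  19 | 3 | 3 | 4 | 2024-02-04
SELECT name, signup_year FROM customers WHERE signup_year > (SELECT MAX(signup_year) FROM customers)

Execution result:
(no rows)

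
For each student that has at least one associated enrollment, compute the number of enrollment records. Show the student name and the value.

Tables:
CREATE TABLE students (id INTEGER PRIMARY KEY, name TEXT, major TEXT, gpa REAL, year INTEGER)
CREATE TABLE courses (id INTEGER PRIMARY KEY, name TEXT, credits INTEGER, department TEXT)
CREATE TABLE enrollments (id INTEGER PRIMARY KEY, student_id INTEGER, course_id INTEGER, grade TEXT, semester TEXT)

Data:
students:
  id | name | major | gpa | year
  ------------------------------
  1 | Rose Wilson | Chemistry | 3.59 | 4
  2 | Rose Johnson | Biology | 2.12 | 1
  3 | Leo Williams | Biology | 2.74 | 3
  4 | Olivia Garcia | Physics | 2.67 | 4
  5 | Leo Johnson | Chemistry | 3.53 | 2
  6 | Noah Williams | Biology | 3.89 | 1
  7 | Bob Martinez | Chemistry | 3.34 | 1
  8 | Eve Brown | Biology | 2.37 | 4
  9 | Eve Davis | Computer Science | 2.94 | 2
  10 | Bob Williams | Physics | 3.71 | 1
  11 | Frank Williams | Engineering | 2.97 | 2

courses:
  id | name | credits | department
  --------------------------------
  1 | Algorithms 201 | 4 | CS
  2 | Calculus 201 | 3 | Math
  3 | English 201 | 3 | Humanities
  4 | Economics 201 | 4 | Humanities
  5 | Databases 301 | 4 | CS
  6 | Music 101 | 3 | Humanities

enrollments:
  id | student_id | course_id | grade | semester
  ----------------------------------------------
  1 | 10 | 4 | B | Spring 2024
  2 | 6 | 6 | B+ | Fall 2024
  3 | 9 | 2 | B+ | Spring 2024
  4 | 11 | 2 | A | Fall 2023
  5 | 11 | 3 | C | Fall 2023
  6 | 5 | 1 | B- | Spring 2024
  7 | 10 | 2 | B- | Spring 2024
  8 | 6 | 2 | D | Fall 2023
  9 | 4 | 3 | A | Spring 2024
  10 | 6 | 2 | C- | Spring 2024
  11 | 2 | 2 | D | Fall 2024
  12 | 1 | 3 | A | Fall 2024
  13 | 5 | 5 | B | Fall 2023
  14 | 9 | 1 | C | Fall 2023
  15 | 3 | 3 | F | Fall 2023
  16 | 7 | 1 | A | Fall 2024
SELECT p.name, COUNT(*) AS n FROM enrollments c JOIN students p ON c.student_id = p.id GROUP BY p.id, p.name

Execution result:
name | n
Rose Wilson | 1
Rose Johnson | 1
Leo Williams | 1
Olivia Garcia | 1
Leo Johnson | 2
Noah Williams | 3
Bob Martinez | 1
Eve Davis | 2
Bob Williams | 2
Frank Williams | 2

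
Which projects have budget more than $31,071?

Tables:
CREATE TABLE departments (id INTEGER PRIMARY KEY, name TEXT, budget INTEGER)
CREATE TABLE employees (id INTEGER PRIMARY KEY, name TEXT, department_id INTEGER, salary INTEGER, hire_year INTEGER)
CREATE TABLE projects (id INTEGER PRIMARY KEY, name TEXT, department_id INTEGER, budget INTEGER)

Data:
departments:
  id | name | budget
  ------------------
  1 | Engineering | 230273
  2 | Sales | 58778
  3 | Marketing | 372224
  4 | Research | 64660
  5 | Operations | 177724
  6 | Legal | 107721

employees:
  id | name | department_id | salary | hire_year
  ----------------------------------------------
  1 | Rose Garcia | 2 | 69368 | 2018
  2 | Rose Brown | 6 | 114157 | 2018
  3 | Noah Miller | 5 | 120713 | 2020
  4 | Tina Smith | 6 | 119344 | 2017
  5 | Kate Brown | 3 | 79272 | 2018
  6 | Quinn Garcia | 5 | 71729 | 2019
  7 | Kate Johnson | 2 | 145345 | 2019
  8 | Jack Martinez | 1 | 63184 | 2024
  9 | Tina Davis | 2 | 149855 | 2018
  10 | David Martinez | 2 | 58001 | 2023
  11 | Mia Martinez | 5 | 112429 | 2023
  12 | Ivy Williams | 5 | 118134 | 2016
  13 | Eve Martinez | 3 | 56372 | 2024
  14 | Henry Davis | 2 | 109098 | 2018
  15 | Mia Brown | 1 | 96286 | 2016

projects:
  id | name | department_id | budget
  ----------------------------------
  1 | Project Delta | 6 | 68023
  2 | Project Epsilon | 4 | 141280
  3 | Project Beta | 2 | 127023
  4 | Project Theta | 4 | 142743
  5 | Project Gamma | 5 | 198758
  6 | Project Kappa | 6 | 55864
SELECT name, budget FROM projects WHERE budget > 31071

Execution result:
name | budget
Project Delta | 68023
Project Epsilon | 141280
Project Beta | 127023
Project Theta | 142743
Project Gamma | 198758
Project Kappa | 55864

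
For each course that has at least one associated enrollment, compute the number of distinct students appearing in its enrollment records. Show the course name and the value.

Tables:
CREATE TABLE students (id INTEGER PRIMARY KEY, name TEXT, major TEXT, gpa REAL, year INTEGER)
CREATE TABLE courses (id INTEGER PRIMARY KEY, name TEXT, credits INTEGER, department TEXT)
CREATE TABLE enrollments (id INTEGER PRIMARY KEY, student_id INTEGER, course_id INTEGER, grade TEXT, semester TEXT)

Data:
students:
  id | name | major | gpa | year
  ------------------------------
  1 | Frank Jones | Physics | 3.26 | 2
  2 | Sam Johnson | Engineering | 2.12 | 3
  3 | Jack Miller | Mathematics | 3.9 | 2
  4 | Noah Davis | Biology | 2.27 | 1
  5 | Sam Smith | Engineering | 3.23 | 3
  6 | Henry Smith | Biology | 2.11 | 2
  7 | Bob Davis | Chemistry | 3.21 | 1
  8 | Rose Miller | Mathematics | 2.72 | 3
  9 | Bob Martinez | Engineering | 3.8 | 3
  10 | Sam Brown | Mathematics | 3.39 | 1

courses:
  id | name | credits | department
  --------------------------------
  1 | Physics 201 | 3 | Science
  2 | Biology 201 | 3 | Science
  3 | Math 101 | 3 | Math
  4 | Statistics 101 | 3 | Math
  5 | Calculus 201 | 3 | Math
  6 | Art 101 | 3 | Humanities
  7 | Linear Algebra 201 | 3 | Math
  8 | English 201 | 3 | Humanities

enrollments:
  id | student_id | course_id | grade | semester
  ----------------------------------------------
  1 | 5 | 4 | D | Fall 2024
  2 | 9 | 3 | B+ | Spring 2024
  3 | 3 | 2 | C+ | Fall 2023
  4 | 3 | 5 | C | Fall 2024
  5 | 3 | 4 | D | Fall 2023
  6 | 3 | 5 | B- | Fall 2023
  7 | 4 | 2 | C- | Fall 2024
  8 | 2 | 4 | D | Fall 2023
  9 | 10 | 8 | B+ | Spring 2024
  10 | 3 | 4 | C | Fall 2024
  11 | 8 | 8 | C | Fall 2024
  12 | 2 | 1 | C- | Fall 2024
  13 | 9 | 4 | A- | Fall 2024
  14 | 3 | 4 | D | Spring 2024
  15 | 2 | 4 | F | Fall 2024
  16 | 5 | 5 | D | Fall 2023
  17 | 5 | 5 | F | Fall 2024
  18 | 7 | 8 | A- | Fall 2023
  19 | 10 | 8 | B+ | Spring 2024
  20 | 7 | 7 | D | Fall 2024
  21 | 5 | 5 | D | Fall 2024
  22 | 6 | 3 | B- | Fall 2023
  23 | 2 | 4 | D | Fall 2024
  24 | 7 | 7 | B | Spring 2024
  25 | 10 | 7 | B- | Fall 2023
SELECT p.name, COUNT(DISTINCT c.student_id) AS distinct_student_count FROM enrollments c JOIN courses p ON c.course_id = p.id GROUP BY p.id, p.name

Execution result:
name | distinct_student_count
Physics 201 | 1
Biology 201 | 2
Math 101 | 2
Statistics 101 | 4
Calculus 201 | 2
Linear Algebra 201 | 2
English 201 | 3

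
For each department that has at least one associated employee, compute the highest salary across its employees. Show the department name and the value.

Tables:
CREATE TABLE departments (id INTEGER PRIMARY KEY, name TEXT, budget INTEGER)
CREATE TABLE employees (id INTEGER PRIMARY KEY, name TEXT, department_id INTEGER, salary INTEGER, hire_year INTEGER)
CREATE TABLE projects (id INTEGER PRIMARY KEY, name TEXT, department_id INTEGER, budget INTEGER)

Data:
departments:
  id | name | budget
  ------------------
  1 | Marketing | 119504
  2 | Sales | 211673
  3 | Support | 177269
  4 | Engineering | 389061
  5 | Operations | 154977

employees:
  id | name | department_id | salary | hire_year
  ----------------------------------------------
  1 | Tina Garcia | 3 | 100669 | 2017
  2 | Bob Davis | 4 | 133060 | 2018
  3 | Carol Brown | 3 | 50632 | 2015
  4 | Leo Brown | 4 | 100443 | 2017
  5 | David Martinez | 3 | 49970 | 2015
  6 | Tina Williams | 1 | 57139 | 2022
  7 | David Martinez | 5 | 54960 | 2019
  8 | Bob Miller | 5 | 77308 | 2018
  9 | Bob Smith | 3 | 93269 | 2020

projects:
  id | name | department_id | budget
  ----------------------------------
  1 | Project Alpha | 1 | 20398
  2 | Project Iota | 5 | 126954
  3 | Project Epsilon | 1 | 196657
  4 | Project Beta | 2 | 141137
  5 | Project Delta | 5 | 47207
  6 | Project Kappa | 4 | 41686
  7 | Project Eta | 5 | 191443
SELECT p.name, MAX(c.salary) AS max_salary FROM employees c JOIN departments p ON c.department_id = p.id GROUP BY p.id, p.name

Execution result:
name | max_salary
Marketing | 57139
Support | 100669
Engineering | 133060
Operations | 77308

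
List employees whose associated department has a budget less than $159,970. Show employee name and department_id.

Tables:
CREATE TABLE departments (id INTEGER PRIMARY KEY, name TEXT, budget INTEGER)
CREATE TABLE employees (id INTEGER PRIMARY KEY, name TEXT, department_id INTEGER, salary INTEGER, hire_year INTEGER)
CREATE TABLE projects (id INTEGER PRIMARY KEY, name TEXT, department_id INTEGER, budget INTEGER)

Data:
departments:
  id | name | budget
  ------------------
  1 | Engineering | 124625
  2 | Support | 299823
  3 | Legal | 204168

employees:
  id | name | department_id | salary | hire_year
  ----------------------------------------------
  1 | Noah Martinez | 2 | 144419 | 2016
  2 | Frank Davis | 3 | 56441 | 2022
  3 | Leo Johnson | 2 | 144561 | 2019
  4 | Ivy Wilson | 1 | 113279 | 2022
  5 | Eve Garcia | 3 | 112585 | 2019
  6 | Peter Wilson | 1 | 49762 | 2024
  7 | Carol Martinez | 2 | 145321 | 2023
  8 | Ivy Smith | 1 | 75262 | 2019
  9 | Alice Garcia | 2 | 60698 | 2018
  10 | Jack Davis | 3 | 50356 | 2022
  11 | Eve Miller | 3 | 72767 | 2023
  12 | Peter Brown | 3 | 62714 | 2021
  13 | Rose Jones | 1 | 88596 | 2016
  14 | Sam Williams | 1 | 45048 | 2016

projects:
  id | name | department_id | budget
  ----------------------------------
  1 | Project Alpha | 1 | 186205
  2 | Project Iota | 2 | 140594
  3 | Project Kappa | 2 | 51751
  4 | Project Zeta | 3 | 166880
SELECT name, department_id FROM employees WHERE department_id IN (SELECT id FROM departments WHERE budget < 159970)

Execution result:
name | department_id
Ivy Wilson | 1
Peter Wilson | 1
Ivy Smith | 1
Rose Jones | 1
Sam Williams | 1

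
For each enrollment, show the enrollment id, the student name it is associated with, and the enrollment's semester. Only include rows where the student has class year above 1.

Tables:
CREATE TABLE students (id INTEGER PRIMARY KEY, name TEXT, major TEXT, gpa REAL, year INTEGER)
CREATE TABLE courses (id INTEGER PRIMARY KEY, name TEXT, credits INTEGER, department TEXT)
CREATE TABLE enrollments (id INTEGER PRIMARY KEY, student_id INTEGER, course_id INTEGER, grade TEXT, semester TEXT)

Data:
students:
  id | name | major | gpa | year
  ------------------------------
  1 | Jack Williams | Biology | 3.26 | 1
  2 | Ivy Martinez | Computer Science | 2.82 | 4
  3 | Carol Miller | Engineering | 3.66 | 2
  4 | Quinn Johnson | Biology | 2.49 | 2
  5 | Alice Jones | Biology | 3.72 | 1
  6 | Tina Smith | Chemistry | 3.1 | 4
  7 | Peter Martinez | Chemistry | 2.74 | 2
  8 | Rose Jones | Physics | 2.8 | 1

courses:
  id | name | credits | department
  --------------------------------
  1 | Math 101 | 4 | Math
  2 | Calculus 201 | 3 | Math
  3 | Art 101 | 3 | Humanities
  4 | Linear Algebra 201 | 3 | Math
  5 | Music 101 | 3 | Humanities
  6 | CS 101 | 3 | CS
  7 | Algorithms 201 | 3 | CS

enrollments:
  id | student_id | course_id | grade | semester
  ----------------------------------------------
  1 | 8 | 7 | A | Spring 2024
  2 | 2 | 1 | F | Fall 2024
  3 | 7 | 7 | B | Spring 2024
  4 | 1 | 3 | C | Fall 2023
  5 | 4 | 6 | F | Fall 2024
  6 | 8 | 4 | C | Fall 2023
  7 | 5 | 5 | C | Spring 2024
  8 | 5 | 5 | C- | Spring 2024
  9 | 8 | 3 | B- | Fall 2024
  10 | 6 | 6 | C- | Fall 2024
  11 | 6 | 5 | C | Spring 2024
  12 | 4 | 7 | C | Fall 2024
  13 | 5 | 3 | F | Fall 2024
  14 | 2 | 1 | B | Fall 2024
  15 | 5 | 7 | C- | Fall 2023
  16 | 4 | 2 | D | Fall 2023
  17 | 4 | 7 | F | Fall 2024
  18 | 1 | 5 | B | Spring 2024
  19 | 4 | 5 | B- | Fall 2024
SELECT c.id, p.name AS student, c.semester FROM enrollments c JOIN students p ON c.student_id = p.id WHERE p.year > 1

Execution result:
id | student | semester
2 | Ivy Martinez | Fall 2024
3 | Peter Martinez | Spring 2024
5 | Quinn Johnson | Fall 2024
10 | Tina Smith | Fall 2024
11 | Tina Smith | Spring 2024
12 | Quinn Johnson | Fall 2024
14 | Ivy Martinez | Fall 2024
16 | Quinn Johnson | Fall 2023
17 | Quinn Johnson | Fall 2024
19 | Quinn Johnson | Fall 2024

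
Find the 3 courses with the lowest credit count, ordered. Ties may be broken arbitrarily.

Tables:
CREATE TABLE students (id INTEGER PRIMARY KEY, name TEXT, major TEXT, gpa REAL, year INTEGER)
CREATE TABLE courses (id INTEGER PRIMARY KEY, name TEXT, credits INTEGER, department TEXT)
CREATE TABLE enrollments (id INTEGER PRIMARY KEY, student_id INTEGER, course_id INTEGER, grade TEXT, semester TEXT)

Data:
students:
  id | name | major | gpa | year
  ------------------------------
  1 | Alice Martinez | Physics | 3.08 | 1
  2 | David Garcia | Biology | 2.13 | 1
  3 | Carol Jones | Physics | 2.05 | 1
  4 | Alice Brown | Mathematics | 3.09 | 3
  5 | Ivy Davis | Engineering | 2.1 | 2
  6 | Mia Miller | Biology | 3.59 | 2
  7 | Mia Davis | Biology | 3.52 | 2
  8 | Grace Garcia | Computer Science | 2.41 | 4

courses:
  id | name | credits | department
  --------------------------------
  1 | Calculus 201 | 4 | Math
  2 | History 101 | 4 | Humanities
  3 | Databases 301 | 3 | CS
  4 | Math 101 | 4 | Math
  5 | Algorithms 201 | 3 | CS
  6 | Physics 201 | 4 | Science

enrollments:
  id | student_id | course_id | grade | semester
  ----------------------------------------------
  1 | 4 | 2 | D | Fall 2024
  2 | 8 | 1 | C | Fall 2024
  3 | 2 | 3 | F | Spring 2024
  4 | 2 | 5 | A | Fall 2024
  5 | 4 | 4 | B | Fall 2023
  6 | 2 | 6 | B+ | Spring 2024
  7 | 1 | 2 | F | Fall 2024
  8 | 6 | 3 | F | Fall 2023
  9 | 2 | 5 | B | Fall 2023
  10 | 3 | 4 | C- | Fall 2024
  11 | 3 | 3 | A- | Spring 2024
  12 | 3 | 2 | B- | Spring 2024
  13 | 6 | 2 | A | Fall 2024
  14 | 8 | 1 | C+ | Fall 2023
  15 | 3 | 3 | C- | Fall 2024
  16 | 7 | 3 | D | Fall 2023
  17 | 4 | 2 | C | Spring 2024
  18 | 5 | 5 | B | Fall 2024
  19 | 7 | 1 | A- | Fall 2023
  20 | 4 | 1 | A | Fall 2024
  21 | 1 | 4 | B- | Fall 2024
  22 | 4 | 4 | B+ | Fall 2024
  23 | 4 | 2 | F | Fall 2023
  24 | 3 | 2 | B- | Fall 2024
SELECT name, credits FROM courses ORDER BY credits ASC LIMIT 3

Execution result:
name | credits
Databases 301 | 3
Algorithms 201 | 3
Calculus 201 | 4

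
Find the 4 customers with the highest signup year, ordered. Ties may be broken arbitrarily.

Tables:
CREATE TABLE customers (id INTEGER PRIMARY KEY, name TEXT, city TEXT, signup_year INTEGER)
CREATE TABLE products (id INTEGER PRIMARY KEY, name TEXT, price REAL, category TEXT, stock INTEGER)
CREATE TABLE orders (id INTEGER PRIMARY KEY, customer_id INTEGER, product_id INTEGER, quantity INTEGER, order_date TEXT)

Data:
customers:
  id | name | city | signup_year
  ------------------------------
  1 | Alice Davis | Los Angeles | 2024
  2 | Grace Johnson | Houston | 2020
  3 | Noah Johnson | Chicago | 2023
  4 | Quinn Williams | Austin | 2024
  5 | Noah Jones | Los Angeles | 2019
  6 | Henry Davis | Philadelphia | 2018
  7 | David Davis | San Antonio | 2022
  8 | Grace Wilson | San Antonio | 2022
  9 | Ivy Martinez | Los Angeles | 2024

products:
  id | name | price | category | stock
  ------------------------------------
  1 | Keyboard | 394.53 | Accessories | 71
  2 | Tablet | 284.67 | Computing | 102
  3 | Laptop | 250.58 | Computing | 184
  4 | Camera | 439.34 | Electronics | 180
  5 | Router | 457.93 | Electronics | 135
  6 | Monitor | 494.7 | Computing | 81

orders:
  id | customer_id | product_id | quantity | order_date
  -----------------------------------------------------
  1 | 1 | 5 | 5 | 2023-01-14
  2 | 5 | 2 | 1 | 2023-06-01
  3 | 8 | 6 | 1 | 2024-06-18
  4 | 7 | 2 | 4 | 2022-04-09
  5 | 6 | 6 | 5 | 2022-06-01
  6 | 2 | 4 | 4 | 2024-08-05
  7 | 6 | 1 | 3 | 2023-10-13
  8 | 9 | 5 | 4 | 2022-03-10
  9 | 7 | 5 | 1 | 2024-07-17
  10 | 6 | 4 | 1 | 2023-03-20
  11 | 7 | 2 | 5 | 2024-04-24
SELECT name, signup_year FROM customers ORDER BY signup_year DESC LIMIT 4

Execution result:
name | signup_year
Alice Davis | 2024
Quinn Williams | 2024
Ivy Martinez | 2024
Noah Johnson | 2023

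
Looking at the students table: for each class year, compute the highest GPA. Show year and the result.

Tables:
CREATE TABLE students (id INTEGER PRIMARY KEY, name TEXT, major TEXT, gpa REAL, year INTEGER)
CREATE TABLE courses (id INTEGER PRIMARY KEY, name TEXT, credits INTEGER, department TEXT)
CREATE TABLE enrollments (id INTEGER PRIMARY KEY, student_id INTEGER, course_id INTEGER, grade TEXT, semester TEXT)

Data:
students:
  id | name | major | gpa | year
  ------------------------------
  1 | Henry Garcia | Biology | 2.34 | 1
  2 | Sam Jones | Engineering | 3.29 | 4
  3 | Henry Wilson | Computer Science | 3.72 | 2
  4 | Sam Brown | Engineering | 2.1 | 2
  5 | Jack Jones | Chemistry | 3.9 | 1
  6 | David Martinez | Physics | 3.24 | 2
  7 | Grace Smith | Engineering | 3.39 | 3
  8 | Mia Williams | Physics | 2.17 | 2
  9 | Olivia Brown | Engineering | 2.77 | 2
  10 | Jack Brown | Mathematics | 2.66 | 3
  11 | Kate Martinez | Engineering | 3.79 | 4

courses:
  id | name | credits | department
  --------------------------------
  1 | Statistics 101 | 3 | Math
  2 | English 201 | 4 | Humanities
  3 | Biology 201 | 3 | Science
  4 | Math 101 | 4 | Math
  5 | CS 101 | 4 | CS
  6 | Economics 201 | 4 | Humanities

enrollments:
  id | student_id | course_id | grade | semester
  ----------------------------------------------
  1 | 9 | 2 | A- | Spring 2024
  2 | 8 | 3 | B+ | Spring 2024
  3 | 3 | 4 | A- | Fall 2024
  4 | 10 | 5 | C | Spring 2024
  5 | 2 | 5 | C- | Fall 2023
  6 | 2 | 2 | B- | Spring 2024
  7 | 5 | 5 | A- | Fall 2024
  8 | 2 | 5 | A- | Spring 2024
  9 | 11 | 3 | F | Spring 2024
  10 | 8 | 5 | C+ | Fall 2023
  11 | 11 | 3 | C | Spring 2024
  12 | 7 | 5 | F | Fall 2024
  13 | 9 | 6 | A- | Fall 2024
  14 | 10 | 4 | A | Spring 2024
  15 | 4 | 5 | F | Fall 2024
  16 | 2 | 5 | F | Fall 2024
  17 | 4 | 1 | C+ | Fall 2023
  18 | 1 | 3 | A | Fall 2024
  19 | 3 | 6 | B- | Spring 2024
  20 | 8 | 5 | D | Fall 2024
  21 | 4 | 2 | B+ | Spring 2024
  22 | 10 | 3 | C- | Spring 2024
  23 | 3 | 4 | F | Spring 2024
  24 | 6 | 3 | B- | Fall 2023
SELECT year, MAX(gpa) AS max_gpa FROM students GROUP BY year

Execution result:
year | max_gpa
1 | 3.90
2 | 3.72
3 | 3.39
4 | 3.79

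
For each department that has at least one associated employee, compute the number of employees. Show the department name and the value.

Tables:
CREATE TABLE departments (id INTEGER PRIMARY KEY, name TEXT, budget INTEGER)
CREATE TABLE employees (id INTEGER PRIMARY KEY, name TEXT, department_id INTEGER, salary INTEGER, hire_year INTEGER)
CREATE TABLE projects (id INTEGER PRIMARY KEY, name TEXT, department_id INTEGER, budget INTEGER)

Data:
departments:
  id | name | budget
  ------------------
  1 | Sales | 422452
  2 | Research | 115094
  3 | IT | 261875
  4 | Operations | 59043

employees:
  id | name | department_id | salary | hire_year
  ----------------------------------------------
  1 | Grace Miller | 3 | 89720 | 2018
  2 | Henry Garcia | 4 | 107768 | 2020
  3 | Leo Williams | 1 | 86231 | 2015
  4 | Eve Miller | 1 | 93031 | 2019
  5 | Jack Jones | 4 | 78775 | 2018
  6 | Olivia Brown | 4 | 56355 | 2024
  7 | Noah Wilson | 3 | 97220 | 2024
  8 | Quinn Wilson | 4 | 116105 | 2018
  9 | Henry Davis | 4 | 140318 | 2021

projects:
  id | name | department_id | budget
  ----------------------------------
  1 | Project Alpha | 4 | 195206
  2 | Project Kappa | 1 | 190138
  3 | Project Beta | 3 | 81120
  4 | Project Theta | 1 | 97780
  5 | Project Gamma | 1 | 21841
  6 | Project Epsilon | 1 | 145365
SELECT p.name, COUNT(*) AS n FROM employees c JOIN departments p ON c.department_id = p.id GROUP BY p.id, p.name

Execution result:
name | n
Sales | 2
IT | 2
Operations | 5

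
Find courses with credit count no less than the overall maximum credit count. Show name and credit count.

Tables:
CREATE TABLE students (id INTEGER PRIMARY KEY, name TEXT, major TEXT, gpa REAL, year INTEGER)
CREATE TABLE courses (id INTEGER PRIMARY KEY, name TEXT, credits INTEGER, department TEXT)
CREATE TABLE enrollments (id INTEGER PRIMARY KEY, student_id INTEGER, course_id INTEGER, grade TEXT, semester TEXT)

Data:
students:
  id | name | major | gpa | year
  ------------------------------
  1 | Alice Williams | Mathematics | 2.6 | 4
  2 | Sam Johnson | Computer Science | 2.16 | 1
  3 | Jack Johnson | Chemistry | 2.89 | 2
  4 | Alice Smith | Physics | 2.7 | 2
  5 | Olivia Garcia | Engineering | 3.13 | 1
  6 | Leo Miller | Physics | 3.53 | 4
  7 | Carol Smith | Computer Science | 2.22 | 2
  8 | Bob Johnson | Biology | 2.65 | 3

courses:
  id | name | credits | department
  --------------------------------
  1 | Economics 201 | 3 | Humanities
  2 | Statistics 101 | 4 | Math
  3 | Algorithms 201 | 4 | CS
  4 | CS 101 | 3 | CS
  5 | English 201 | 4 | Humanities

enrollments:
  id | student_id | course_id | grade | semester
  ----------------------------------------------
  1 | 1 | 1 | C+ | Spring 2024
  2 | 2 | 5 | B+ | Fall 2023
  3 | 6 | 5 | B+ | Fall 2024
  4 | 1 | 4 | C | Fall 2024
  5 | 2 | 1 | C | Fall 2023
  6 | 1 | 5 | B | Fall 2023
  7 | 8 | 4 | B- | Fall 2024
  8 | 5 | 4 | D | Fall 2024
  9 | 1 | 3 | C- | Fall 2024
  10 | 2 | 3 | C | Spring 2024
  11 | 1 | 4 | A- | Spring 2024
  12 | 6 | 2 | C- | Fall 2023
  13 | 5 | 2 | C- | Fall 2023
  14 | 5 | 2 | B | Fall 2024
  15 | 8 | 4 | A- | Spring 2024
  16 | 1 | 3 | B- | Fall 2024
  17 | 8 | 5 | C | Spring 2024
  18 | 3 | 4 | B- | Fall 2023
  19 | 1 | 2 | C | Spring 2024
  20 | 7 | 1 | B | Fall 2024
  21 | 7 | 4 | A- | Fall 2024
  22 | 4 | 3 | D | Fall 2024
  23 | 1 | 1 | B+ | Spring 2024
SELECT name, credits FROM courses WHERE credits >= (SELECT MAX(credits) FROM courses)

Execution result:
name | credits
Statistics 101 | 4
Algorithms 201 | 4
English 201 | 4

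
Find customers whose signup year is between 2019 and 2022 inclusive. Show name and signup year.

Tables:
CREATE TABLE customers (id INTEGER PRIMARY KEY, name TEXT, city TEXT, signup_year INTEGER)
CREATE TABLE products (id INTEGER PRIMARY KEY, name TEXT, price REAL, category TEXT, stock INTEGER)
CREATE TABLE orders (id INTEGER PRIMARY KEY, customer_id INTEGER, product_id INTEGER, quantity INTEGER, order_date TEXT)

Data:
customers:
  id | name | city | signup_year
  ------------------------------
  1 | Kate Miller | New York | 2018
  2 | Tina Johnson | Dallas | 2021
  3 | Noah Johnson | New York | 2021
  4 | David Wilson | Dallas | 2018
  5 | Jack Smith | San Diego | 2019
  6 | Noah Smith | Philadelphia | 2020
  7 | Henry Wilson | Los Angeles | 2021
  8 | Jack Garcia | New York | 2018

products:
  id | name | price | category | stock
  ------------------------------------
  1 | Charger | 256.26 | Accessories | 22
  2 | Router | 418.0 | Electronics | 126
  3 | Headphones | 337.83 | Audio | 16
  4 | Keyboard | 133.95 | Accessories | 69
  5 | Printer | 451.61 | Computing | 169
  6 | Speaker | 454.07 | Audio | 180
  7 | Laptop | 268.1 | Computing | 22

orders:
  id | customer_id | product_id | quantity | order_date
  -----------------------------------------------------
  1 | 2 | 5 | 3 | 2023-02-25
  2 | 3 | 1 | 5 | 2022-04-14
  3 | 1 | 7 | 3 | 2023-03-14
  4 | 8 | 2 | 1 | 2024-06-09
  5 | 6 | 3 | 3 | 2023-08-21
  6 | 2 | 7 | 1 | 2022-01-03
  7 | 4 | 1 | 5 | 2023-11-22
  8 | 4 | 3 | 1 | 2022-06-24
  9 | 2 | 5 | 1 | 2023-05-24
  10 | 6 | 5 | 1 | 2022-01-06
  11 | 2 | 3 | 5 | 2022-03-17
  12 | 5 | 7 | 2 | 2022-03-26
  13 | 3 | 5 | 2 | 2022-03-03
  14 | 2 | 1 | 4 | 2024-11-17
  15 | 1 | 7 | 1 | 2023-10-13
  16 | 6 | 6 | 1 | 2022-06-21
SELECT name, signup_year FROM customers WHERE signup_year BETWEEN 2019 AND 2022

Execution result:
name | signup_year
Tina Johnson | 2021
Noah Johnson | 2021
Jack Smith | 2019
Noah Smith | 2020
Henry Wilson | 2021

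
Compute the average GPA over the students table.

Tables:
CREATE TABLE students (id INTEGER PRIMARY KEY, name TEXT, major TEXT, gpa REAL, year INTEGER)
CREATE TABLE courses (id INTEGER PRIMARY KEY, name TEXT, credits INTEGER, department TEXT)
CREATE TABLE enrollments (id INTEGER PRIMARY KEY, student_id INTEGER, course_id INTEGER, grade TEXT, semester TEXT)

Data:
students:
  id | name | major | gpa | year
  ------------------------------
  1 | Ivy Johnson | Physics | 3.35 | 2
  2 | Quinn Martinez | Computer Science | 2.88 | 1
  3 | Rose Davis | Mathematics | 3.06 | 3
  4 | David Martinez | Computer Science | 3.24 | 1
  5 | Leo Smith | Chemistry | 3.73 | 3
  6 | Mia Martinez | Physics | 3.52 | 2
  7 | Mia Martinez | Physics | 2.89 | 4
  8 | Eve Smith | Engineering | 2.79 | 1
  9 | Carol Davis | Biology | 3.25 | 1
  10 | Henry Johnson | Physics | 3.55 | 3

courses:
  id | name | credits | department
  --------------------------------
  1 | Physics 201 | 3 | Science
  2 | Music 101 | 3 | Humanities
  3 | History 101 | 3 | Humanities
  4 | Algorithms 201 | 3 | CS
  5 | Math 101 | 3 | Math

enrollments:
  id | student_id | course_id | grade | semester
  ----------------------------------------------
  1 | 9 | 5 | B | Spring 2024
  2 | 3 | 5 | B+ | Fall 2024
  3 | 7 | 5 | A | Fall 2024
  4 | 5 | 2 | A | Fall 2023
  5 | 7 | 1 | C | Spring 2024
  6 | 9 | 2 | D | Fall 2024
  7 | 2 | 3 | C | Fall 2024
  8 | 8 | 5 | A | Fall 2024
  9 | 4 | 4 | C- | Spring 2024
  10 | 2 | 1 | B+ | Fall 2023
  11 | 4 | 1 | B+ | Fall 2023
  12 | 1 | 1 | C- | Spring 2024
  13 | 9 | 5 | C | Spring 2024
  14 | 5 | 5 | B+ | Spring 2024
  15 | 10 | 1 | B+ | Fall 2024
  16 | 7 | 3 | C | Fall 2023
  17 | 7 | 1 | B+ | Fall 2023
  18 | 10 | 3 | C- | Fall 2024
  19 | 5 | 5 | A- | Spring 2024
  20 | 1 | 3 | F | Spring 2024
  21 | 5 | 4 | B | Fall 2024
SELECT AVG(gpa) FROM students

Execution result:
3.23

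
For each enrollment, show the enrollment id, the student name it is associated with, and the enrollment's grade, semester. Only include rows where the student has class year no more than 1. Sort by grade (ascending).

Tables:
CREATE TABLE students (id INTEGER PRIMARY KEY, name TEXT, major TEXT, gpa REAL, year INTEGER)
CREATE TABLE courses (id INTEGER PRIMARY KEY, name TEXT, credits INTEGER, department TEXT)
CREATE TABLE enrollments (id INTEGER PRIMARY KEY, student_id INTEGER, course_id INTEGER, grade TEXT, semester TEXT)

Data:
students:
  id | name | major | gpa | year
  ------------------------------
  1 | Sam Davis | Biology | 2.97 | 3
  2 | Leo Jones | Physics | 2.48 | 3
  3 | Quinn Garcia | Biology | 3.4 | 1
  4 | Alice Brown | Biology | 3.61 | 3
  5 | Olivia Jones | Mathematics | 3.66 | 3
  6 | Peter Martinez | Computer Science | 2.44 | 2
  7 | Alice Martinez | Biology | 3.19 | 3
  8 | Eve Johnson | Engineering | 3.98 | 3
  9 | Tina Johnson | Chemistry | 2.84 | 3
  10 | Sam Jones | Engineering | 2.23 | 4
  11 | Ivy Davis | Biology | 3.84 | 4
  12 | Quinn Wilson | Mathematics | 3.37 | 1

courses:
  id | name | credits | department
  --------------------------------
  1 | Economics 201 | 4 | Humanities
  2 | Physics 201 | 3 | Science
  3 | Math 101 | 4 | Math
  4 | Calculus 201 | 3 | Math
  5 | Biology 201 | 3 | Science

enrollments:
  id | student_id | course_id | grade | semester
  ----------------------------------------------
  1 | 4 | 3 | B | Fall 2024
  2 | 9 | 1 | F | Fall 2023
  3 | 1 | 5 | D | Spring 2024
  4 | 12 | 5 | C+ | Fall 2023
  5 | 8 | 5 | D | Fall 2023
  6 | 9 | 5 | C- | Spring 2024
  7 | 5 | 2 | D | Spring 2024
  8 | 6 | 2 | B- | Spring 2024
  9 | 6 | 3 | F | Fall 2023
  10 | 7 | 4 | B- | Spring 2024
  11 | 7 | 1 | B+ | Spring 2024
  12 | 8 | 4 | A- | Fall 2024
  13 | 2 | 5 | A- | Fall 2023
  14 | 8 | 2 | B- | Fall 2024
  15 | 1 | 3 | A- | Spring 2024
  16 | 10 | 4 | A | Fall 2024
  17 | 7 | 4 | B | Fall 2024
SELECT c.id, p.name AS student, c.grade, c.semester FROM enrollments c JOIN students p ON c.student_id = p.id WHERE p.year <= 1 ORDER BY c.grade ASC

Execution result:
id | student | grade | semester
4 | Quinn Wilson | C+ | Fall 2023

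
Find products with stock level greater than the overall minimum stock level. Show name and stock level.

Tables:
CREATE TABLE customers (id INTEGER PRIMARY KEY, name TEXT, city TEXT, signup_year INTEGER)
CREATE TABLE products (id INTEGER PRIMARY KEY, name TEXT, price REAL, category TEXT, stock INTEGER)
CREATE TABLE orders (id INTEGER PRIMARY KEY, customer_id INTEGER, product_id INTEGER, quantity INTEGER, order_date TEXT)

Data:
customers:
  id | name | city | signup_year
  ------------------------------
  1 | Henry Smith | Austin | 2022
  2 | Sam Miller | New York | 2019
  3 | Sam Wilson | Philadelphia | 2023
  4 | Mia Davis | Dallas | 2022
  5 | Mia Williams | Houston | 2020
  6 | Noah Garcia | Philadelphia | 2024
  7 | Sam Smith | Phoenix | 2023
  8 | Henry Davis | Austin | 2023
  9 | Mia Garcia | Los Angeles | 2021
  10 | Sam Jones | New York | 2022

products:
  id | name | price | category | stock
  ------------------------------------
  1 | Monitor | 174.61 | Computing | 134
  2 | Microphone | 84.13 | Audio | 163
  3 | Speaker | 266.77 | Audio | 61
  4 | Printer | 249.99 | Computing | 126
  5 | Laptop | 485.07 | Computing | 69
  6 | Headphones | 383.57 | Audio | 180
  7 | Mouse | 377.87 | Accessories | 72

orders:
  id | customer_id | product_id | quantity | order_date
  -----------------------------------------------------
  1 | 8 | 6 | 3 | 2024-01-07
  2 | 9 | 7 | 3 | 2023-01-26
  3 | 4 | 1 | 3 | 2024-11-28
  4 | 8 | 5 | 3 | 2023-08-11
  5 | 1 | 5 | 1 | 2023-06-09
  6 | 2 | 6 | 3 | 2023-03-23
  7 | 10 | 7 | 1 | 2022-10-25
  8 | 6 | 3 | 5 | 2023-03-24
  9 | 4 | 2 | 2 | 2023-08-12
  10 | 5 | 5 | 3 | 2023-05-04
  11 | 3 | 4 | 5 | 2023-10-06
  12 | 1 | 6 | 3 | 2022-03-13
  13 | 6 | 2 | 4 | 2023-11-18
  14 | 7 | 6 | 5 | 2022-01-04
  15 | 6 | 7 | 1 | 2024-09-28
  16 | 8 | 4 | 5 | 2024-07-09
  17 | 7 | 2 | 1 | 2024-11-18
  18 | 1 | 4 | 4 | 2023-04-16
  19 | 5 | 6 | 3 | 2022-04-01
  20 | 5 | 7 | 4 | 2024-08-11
SELECT name, stock FROM products WHERE stock > (SELECT MIN(stock) FROM products)

Execution result:
name | stock
Monitor | 134
Microphone | 163
Printer | 126
Laptop | 69
Headphones | 180
Mouse | 72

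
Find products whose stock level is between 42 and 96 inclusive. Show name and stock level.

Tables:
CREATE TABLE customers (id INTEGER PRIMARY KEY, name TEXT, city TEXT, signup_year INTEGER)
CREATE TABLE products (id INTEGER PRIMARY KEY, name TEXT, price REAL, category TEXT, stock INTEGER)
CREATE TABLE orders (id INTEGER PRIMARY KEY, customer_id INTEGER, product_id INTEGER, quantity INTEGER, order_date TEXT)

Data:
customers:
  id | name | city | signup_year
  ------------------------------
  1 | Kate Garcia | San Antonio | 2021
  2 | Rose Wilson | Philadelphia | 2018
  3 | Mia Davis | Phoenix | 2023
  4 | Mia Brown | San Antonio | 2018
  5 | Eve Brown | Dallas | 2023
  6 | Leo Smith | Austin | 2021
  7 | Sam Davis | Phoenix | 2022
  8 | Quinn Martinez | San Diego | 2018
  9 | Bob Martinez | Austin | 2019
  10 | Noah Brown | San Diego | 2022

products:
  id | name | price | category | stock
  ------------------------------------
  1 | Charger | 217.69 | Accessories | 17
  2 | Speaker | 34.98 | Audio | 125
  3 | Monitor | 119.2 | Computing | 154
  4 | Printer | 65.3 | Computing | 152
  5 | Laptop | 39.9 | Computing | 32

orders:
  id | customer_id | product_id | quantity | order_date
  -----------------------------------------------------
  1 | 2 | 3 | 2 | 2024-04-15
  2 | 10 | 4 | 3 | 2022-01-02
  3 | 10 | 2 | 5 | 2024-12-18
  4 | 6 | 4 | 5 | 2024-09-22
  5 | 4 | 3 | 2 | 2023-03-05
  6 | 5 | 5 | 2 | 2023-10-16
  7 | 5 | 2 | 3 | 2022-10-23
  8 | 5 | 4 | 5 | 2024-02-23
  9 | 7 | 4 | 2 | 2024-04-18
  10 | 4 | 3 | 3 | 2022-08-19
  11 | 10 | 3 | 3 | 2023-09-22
SELECT name, stock FROM products WHERE stock BETWEEN 42 AND 96

Execution result:
(no rows)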